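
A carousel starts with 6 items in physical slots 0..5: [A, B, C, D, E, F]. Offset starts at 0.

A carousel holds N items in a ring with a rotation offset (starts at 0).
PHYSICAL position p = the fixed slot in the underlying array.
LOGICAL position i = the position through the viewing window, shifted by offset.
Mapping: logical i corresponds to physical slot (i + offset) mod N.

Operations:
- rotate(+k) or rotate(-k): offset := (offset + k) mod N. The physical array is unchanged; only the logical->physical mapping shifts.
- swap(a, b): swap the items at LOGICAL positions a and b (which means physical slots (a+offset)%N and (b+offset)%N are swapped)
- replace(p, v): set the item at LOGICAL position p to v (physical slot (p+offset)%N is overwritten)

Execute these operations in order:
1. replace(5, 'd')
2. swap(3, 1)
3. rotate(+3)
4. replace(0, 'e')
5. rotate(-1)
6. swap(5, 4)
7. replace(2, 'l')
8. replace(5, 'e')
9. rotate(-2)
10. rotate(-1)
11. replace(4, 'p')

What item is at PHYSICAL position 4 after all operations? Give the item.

After op 1 (replace(5, 'd')): offset=0, physical=[A,B,C,D,E,d], logical=[A,B,C,D,E,d]
After op 2 (swap(3, 1)): offset=0, physical=[A,D,C,B,E,d], logical=[A,D,C,B,E,d]
After op 3 (rotate(+3)): offset=3, physical=[A,D,C,B,E,d], logical=[B,E,d,A,D,C]
After op 4 (replace(0, 'e')): offset=3, physical=[A,D,C,e,E,d], logical=[e,E,d,A,D,C]
After op 5 (rotate(-1)): offset=2, physical=[A,D,C,e,E,d], logical=[C,e,E,d,A,D]
After op 6 (swap(5, 4)): offset=2, physical=[D,A,C,e,E,d], logical=[C,e,E,d,D,A]
After op 7 (replace(2, 'l')): offset=2, physical=[D,A,C,e,l,d], logical=[C,e,l,d,D,A]
After op 8 (replace(5, 'e')): offset=2, physical=[D,e,C,e,l,d], logical=[C,e,l,d,D,e]
After op 9 (rotate(-2)): offset=0, physical=[D,e,C,e,l,d], logical=[D,e,C,e,l,d]
After op 10 (rotate(-1)): offset=5, physical=[D,e,C,e,l,d], logical=[d,D,e,C,e,l]
After op 11 (replace(4, 'p')): offset=5, physical=[D,e,C,p,l,d], logical=[d,D,e,C,p,l]

Answer: l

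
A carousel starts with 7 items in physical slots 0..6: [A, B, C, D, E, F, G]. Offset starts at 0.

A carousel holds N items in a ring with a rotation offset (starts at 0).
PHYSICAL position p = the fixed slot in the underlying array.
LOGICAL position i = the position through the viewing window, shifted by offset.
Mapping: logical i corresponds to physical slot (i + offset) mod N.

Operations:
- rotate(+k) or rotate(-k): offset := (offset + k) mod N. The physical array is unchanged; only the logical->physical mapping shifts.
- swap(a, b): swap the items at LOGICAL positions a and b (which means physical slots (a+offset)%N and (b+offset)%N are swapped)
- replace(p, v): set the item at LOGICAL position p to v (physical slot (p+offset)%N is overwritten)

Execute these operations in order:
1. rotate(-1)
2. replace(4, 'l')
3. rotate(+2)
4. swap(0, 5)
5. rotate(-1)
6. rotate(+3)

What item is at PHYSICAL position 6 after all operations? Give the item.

Answer: B

Derivation:
After op 1 (rotate(-1)): offset=6, physical=[A,B,C,D,E,F,G], logical=[G,A,B,C,D,E,F]
After op 2 (replace(4, 'l')): offset=6, physical=[A,B,C,l,E,F,G], logical=[G,A,B,C,l,E,F]
After op 3 (rotate(+2)): offset=1, physical=[A,B,C,l,E,F,G], logical=[B,C,l,E,F,G,A]
After op 4 (swap(0, 5)): offset=1, physical=[A,G,C,l,E,F,B], logical=[G,C,l,E,F,B,A]
After op 5 (rotate(-1)): offset=0, physical=[A,G,C,l,E,F,B], logical=[A,G,C,l,E,F,B]
After op 6 (rotate(+3)): offset=3, physical=[A,G,C,l,E,F,B], logical=[l,E,F,B,A,G,C]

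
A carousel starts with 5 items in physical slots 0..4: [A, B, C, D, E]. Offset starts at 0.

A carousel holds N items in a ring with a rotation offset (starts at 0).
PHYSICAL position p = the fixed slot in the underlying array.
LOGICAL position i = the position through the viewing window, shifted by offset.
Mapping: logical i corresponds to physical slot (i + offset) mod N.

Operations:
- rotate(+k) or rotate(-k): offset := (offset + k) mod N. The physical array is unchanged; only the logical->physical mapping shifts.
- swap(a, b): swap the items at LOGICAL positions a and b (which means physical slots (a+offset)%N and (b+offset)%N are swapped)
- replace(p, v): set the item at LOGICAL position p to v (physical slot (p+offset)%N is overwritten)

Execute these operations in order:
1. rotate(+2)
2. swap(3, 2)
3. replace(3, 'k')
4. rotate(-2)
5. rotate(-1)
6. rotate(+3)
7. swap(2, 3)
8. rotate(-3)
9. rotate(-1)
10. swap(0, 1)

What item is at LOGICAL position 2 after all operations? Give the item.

Answer: A

Derivation:
After op 1 (rotate(+2)): offset=2, physical=[A,B,C,D,E], logical=[C,D,E,A,B]
After op 2 (swap(3, 2)): offset=2, physical=[E,B,C,D,A], logical=[C,D,A,E,B]
After op 3 (replace(3, 'k')): offset=2, physical=[k,B,C,D,A], logical=[C,D,A,k,B]
After op 4 (rotate(-2)): offset=0, physical=[k,B,C,D,A], logical=[k,B,C,D,A]
After op 5 (rotate(-1)): offset=4, physical=[k,B,C,D,A], logical=[A,k,B,C,D]
After op 6 (rotate(+3)): offset=2, physical=[k,B,C,D,A], logical=[C,D,A,k,B]
After op 7 (swap(2, 3)): offset=2, physical=[A,B,C,D,k], logical=[C,D,k,A,B]
After op 8 (rotate(-3)): offset=4, physical=[A,B,C,D,k], logical=[k,A,B,C,D]
After op 9 (rotate(-1)): offset=3, physical=[A,B,C,D,k], logical=[D,k,A,B,C]
After op 10 (swap(0, 1)): offset=3, physical=[A,B,C,k,D], logical=[k,D,A,B,C]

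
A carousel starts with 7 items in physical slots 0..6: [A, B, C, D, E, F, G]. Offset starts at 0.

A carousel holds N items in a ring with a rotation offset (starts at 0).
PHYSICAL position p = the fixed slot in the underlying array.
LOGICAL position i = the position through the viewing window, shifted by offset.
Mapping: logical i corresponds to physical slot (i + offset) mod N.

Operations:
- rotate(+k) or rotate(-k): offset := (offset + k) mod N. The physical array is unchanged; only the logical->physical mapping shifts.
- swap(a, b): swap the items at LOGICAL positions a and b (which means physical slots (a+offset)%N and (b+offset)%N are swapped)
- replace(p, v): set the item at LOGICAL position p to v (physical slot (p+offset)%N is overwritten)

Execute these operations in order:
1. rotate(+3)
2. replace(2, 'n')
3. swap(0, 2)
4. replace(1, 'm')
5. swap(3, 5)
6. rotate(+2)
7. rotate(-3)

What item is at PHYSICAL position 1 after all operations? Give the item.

After op 1 (rotate(+3)): offset=3, physical=[A,B,C,D,E,F,G], logical=[D,E,F,G,A,B,C]
After op 2 (replace(2, 'n')): offset=3, physical=[A,B,C,D,E,n,G], logical=[D,E,n,G,A,B,C]
After op 3 (swap(0, 2)): offset=3, physical=[A,B,C,n,E,D,G], logical=[n,E,D,G,A,B,C]
After op 4 (replace(1, 'm')): offset=3, physical=[A,B,C,n,m,D,G], logical=[n,m,D,G,A,B,C]
After op 5 (swap(3, 5)): offset=3, physical=[A,G,C,n,m,D,B], logical=[n,m,D,B,A,G,C]
After op 6 (rotate(+2)): offset=5, physical=[A,G,C,n,m,D,B], logical=[D,B,A,G,C,n,m]
After op 7 (rotate(-3)): offset=2, physical=[A,G,C,n,m,D,B], logical=[C,n,m,D,B,A,G]

Answer: G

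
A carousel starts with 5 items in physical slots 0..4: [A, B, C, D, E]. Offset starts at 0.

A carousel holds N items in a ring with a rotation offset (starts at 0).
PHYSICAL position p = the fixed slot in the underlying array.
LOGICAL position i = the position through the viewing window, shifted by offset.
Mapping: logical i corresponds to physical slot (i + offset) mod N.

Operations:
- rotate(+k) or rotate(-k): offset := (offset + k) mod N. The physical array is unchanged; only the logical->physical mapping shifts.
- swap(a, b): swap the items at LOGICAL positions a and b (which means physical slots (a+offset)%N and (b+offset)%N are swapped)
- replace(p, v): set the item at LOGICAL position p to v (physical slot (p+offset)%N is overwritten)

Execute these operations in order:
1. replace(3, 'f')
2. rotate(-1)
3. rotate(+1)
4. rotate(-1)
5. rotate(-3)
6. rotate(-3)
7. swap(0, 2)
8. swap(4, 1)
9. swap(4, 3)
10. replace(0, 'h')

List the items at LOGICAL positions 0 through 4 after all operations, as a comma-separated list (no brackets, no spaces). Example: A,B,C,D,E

Answer: h,C,f,E,B

Derivation:
After op 1 (replace(3, 'f')): offset=0, physical=[A,B,C,f,E], logical=[A,B,C,f,E]
After op 2 (rotate(-1)): offset=4, physical=[A,B,C,f,E], logical=[E,A,B,C,f]
After op 3 (rotate(+1)): offset=0, physical=[A,B,C,f,E], logical=[A,B,C,f,E]
After op 4 (rotate(-1)): offset=4, physical=[A,B,C,f,E], logical=[E,A,B,C,f]
After op 5 (rotate(-3)): offset=1, physical=[A,B,C,f,E], logical=[B,C,f,E,A]
After op 6 (rotate(-3)): offset=3, physical=[A,B,C,f,E], logical=[f,E,A,B,C]
After op 7 (swap(0, 2)): offset=3, physical=[f,B,C,A,E], logical=[A,E,f,B,C]
After op 8 (swap(4, 1)): offset=3, physical=[f,B,E,A,C], logical=[A,C,f,B,E]
After op 9 (swap(4, 3)): offset=3, physical=[f,E,B,A,C], logical=[A,C,f,E,B]
After op 10 (replace(0, 'h')): offset=3, physical=[f,E,B,h,C], logical=[h,C,f,E,B]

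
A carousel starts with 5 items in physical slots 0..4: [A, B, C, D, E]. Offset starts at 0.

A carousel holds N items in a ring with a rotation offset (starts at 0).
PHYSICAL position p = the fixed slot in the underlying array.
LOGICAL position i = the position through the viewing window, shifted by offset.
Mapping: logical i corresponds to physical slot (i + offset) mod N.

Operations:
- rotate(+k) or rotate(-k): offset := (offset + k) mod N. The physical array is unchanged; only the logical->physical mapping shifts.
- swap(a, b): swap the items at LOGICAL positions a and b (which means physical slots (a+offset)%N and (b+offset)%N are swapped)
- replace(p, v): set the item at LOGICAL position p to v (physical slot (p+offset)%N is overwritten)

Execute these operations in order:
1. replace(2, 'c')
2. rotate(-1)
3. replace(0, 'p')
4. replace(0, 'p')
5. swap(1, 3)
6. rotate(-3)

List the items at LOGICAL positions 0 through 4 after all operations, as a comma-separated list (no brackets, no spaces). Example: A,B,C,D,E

Answer: B,A,D,p,c

Derivation:
After op 1 (replace(2, 'c')): offset=0, physical=[A,B,c,D,E], logical=[A,B,c,D,E]
After op 2 (rotate(-1)): offset=4, physical=[A,B,c,D,E], logical=[E,A,B,c,D]
After op 3 (replace(0, 'p')): offset=4, physical=[A,B,c,D,p], logical=[p,A,B,c,D]
After op 4 (replace(0, 'p')): offset=4, physical=[A,B,c,D,p], logical=[p,A,B,c,D]
After op 5 (swap(1, 3)): offset=4, physical=[c,B,A,D,p], logical=[p,c,B,A,D]
After op 6 (rotate(-3)): offset=1, physical=[c,B,A,D,p], logical=[B,A,D,p,c]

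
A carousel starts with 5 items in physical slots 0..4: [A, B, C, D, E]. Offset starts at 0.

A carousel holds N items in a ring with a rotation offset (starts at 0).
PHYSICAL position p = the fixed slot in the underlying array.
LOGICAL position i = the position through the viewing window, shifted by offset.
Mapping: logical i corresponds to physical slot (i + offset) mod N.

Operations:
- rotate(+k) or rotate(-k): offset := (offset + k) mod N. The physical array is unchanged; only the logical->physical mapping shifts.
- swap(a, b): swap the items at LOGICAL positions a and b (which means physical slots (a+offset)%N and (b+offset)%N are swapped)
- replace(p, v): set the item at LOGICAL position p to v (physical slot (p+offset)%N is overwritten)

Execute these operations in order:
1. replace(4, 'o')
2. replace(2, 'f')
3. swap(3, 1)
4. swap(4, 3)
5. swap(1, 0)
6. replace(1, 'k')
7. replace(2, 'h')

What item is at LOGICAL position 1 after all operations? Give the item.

After op 1 (replace(4, 'o')): offset=0, physical=[A,B,C,D,o], logical=[A,B,C,D,o]
After op 2 (replace(2, 'f')): offset=0, physical=[A,B,f,D,o], logical=[A,B,f,D,o]
After op 3 (swap(3, 1)): offset=0, physical=[A,D,f,B,o], logical=[A,D,f,B,o]
After op 4 (swap(4, 3)): offset=0, physical=[A,D,f,o,B], logical=[A,D,f,o,B]
After op 5 (swap(1, 0)): offset=0, physical=[D,A,f,o,B], logical=[D,A,f,o,B]
After op 6 (replace(1, 'k')): offset=0, physical=[D,k,f,o,B], logical=[D,k,f,o,B]
After op 7 (replace(2, 'h')): offset=0, physical=[D,k,h,o,B], logical=[D,k,h,o,B]

Answer: k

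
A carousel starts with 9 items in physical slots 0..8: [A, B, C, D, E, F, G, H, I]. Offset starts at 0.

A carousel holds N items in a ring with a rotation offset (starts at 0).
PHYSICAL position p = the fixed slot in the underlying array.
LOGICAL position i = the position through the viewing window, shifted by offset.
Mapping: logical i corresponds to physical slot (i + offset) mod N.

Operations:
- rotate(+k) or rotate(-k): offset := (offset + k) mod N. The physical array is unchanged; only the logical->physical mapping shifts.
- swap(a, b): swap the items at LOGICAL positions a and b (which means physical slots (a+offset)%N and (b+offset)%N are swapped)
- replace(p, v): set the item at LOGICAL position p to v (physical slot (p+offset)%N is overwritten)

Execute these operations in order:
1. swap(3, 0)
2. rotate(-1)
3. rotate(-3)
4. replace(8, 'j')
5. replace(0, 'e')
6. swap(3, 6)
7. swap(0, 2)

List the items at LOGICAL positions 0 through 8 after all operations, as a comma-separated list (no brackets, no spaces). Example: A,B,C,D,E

Answer: H,G,e,C,D,B,I,A,j

Derivation:
After op 1 (swap(3, 0)): offset=0, physical=[D,B,C,A,E,F,G,H,I], logical=[D,B,C,A,E,F,G,H,I]
After op 2 (rotate(-1)): offset=8, physical=[D,B,C,A,E,F,G,H,I], logical=[I,D,B,C,A,E,F,G,H]
After op 3 (rotate(-3)): offset=5, physical=[D,B,C,A,E,F,G,H,I], logical=[F,G,H,I,D,B,C,A,E]
After op 4 (replace(8, 'j')): offset=5, physical=[D,B,C,A,j,F,G,H,I], logical=[F,G,H,I,D,B,C,A,j]
After op 5 (replace(0, 'e')): offset=5, physical=[D,B,C,A,j,e,G,H,I], logical=[e,G,H,I,D,B,C,A,j]
After op 6 (swap(3, 6)): offset=5, physical=[D,B,I,A,j,e,G,H,C], logical=[e,G,H,C,D,B,I,A,j]
After op 7 (swap(0, 2)): offset=5, physical=[D,B,I,A,j,H,G,e,C], logical=[H,G,e,C,D,B,I,A,j]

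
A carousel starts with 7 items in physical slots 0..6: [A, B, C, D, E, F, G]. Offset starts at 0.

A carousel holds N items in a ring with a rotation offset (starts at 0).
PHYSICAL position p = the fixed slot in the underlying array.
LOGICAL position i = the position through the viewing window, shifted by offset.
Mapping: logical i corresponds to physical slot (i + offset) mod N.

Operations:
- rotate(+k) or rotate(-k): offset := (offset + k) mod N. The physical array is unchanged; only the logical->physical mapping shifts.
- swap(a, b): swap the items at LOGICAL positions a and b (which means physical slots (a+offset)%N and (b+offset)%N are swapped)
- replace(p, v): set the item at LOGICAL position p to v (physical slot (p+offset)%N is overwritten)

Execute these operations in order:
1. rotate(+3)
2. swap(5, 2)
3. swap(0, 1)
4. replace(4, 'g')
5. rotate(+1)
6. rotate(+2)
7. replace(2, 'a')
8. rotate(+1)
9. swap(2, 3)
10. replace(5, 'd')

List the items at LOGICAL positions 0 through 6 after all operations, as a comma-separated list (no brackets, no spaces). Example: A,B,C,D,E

Answer: g,a,E,C,D,d,G

Derivation:
After op 1 (rotate(+3)): offset=3, physical=[A,B,C,D,E,F,G], logical=[D,E,F,G,A,B,C]
After op 2 (swap(5, 2)): offset=3, physical=[A,F,C,D,E,B,G], logical=[D,E,B,G,A,F,C]
After op 3 (swap(0, 1)): offset=3, physical=[A,F,C,E,D,B,G], logical=[E,D,B,G,A,F,C]
After op 4 (replace(4, 'g')): offset=3, physical=[g,F,C,E,D,B,G], logical=[E,D,B,G,g,F,C]
After op 5 (rotate(+1)): offset=4, physical=[g,F,C,E,D,B,G], logical=[D,B,G,g,F,C,E]
After op 6 (rotate(+2)): offset=6, physical=[g,F,C,E,D,B,G], logical=[G,g,F,C,E,D,B]
After op 7 (replace(2, 'a')): offset=6, physical=[g,a,C,E,D,B,G], logical=[G,g,a,C,E,D,B]
After op 8 (rotate(+1)): offset=0, physical=[g,a,C,E,D,B,G], logical=[g,a,C,E,D,B,G]
After op 9 (swap(2, 3)): offset=0, physical=[g,a,E,C,D,B,G], logical=[g,a,E,C,D,B,G]
After op 10 (replace(5, 'd')): offset=0, physical=[g,a,E,C,D,d,G], logical=[g,a,E,C,D,d,G]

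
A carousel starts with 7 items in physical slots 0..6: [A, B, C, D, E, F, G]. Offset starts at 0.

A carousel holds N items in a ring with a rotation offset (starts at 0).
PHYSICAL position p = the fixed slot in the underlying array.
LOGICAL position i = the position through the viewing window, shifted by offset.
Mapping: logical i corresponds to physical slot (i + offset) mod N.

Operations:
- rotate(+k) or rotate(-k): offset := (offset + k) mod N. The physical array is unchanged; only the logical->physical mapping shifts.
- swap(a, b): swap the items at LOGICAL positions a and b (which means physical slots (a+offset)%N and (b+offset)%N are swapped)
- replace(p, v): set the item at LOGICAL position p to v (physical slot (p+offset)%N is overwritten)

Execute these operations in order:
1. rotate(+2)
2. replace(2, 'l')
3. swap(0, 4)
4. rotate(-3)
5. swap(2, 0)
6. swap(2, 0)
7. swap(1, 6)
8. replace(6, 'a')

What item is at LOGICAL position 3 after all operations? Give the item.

After op 1 (rotate(+2)): offset=2, physical=[A,B,C,D,E,F,G], logical=[C,D,E,F,G,A,B]
After op 2 (replace(2, 'l')): offset=2, physical=[A,B,C,D,l,F,G], logical=[C,D,l,F,G,A,B]
After op 3 (swap(0, 4)): offset=2, physical=[A,B,G,D,l,F,C], logical=[G,D,l,F,C,A,B]
After op 4 (rotate(-3)): offset=6, physical=[A,B,G,D,l,F,C], logical=[C,A,B,G,D,l,F]
After op 5 (swap(2, 0)): offset=6, physical=[A,C,G,D,l,F,B], logical=[B,A,C,G,D,l,F]
After op 6 (swap(2, 0)): offset=6, physical=[A,B,G,D,l,F,C], logical=[C,A,B,G,D,l,F]
After op 7 (swap(1, 6)): offset=6, physical=[F,B,G,D,l,A,C], logical=[C,F,B,G,D,l,A]
After op 8 (replace(6, 'a')): offset=6, physical=[F,B,G,D,l,a,C], logical=[C,F,B,G,D,l,a]

Answer: G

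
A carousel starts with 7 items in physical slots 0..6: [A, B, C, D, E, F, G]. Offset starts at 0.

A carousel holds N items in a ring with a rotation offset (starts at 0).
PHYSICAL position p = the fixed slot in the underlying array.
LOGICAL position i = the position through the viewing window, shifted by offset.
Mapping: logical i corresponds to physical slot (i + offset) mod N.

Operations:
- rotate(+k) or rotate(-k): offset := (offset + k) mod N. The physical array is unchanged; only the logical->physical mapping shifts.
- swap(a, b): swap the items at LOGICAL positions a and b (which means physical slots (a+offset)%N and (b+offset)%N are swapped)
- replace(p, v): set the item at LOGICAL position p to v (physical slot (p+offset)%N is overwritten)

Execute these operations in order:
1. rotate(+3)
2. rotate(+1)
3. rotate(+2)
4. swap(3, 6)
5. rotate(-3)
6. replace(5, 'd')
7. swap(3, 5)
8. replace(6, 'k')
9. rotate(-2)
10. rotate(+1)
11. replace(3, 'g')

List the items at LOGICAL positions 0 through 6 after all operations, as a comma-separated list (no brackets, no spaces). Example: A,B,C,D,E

Answer: k,D,E,g,d,A,G

Derivation:
After op 1 (rotate(+3)): offset=3, physical=[A,B,C,D,E,F,G], logical=[D,E,F,G,A,B,C]
After op 2 (rotate(+1)): offset=4, physical=[A,B,C,D,E,F,G], logical=[E,F,G,A,B,C,D]
After op 3 (rotate(+2)): offset=6, physical=[A,B,C,D,E,F,G], logical=[G,A,B,C,D,E,F]
After op 4 (swap(3, 6)): offset=6, physical=[A,B,F,D,E,C,G], logical=[G,A,B,F,D,E,C]
After op 5 (rotate(-3)): offset=3, physical=[A,B,F,D,E,C,G], logical=[D,E,C,G,A,B,F]
After op 6 (replace(5, 'd')): offset=3, physical=[A,d,F,D,E,C,G], logical=[D,E,C,G,A,d,F]
After op 7 (swap(3, 5)): offset=3, physical=[A,G,F,D,E,C,d], logical=[D,E,C,d,A,G,F]
After op 8 (replace(6, 'k')): offset=3, physical=[A,G,k,D,E,C,d], logical=[D,E,C,d,A,G,k]
After op 9 (rotate(-2)): offset=1, physical=[A,G,k,D,E,C,d], logical=[G,k,D,E,C,d,A]
After op 10 (rotate(+1)): offset=2, physical=[A,G,k,D,E,C,d], logical=[k,D,E,C,d,A,G]
After op 11 (replace(3, 'g')): offset=2, physical=[A,G,k,D,E,g,d], logical=[k,D,E,g,d,A,G]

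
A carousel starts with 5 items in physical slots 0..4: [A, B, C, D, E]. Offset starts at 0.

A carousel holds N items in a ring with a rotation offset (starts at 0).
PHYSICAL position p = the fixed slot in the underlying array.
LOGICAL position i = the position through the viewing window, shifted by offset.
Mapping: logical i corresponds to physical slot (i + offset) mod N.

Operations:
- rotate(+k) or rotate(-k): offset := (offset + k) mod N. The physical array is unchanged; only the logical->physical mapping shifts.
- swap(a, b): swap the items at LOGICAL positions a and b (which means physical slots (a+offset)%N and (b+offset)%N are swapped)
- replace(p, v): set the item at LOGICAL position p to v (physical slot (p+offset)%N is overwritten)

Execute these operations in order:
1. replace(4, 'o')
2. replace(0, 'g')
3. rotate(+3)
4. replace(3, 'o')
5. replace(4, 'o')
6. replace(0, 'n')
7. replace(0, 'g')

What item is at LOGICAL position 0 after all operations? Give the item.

After op 1 (replace(4, 'o')): offset=0, physical=[A,B,C,D,o], logical=[A,B,C,D,o]
After op 2 (replace(0, 'g')): offset=0, physical=[g,B,C,D,o], logical=[g,B,C,D,o]
After op 3 (rotate(+3)): offset=3, physical=[g,B,C,D,o], logical=[D,o,g,B,C]
After op 4 (replace(3, 'o')): offset=3, physical=[g,o,C,D,o], logical=[D,o,g,o,C]
After op 5 (replace(4, 'o')): offset=3, physical=[g,o,o,D,o], logical=[D,o,g,o,o]
After op 6 (replace(0, 'n')): offset=3, physical=[g,o,o,n,o], logical=[n,o,g,o,o]
After op 7 (replace(0, 'g')): offset=3, physical=[g,o,o,g,o], logical=[g,o,g,o,o]

Answer: g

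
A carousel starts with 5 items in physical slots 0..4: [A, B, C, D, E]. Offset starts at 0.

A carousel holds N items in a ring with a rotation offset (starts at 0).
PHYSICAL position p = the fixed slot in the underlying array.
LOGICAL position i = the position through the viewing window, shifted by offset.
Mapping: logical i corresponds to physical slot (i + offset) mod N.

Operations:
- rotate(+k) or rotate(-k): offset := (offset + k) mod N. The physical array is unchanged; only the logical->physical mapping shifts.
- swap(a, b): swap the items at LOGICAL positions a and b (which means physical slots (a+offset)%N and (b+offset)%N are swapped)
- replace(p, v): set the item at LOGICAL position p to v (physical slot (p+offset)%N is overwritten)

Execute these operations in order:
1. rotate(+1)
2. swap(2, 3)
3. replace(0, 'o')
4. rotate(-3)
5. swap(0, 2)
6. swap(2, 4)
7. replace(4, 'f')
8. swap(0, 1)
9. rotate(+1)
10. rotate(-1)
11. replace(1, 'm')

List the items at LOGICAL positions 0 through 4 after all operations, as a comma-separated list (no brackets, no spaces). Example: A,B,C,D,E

After op 1 (rotate(+1)): offset=1, physical=[A,B,C,D,E], logical=[B,C,D,E,A]
After op 2 (swap(2, 3)): offset=1, physical=[A,B,C,E,D], logical=[B,C,E,D,A]
After op 3 (replace(0, 'o')): offset=1, physical=[A,o,C,E,D], logical=[o,C,E,D,A]
After op 4 (rotate(-3)): offset=3, physical=[A,o,C,E,D], logical=[E,D,A,o,C]
After op 5 (swap(0, 2)): offset=3, physical=[E,o,C,A,D], logical=[A,D,E,o,C]
After op 6 (swap(2, 4)): offset=3, physical=[C,o,E,A,D], logical=[A,D,C,o,E]
After op 7 (replace(4, 'f')): offset=3, physical=[C,o,f,A,D], logical=[A,D,C,o,f]
After op 8 (swap(0, 1)): offset=3, physical=[C,o,f,D,A], logical=[D,A,C,o,f]
After op 9 (rotate(+1)): offset=4, physical=[C,o,f,D,A], logical=[A,C,o,f,D]
After op 10 (rotate(-1)): offset=3, physical=[C,o,f,D,A], logical=[D,A,C,o,f]
After op 11 (replace(1, 'm')): offset=3, physical=[C,o,f,D,m], logical=[D,m,C,o,f]

Answer: D,m,C,o,f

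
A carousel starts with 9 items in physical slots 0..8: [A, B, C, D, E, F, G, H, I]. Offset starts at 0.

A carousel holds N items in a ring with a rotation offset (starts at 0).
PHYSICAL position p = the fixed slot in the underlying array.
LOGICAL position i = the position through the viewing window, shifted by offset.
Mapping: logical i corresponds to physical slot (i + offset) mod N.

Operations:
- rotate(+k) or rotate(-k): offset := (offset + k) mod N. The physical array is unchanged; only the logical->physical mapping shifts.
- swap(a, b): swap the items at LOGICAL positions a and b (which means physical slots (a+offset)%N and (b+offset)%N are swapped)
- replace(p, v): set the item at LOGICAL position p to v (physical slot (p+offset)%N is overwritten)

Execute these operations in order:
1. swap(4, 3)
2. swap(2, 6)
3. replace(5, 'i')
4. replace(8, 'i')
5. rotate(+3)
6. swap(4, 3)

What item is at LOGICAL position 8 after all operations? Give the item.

After op 1 (swap(4, 3)): offset=0, physical=[A,B,C,E,D,F,G,H,I], logical=[A,B,C,E,D,F,G,H,I]
After op 2 (swap(2, 6)): offset=0, physical=[A,B,G,E,D,F,C,H,I], logical=[A,B,G,E,D,F,C,H,I]
After op 3 (replace(5, 'i')): offset=0, physical=[A,B,G,E,D,i,C,H,I], logical=[A,B,G,E,D,i,C,H,I]
After op 4 (replace(8, 'i')): offset=0, physical=[A,B,G,E,D,i,C,H,i], logical=[A,B,G,E,D,i,C,H,i]
After op 5 (rotate(+3)): offset=3, physical=[A,B,G,E,D,i,C,H,i], logical=[E,D,i,C,H,i,A,B,G]
After op 6 (swap(4, 3)): offset=3, physical=[A,B,G,E,D,i,H,C,i], logical=[E,D,i,H,C,i,A,B,G]

Answer: G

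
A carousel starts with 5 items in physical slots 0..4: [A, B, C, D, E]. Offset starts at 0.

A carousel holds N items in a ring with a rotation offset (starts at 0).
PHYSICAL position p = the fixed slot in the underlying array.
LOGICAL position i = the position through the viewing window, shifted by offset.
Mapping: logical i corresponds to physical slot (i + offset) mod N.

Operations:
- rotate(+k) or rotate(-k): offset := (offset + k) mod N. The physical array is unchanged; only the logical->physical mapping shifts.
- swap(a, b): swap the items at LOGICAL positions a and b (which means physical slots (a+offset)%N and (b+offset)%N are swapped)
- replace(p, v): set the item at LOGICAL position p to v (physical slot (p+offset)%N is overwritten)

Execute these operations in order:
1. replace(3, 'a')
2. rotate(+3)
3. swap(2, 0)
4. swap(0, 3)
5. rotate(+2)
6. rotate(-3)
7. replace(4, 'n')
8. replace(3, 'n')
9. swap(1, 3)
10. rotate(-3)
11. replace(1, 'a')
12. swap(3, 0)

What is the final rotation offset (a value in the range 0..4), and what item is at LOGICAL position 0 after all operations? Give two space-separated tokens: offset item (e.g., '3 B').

Answer: 4 C

Derivation:
After op 1 (replace(3, 'a')): offset=0, physical=[A,B,C,a,E], logical=[A,B,C,a,E]
After op 2 (rotate(+3)): offset=3, physical=[A,B,C,a,E], logical=[a,E,A,B,C]
After op 3 (swap(2, 0)): offset=3, physical=[a,B,C,A,E], logical=[A,E,a,B,C]
After op 4 (swap(0, 3)): offset=3, physical=[a,A,C,B,E], logical=[B,E,a,A,C]
After op 5 (rotate(+2)): offset=0, physical=[a,A,C,B,E], logical=[a,A,C,B,E]
After op 6 (rotate(-3)): offset=2, physical=[a,A,C,B,E], logical=[C,B,E,a,A]
After op 7 (replace(4, 'n')): offset=2, physical=[a,n,C,B,E], logical=[C,B,E,a,n]
After op 8 (replace(3, 'n')): offset=2, physical=[n,n,C,B,E], logical=[C,B,E,n,n]
After op 9 (swap(1, 3)): offset=2, physical=[B,n,C,n,E], logical=[C,n,E,B,n]
After op 10 (rotate(-3)): offset=4, physical=[B,n,C,n,E], logical=[E,B,n,C,n]
After op 11 (replace(1, 'a')): offset=4, physical=[a,n,C,n,E], logical=[E,a,n,C,n]
After op 12 (swap(3, 0)): offset=4, physical=[a,n,E,n,C], logical=[C,a,n,E,n]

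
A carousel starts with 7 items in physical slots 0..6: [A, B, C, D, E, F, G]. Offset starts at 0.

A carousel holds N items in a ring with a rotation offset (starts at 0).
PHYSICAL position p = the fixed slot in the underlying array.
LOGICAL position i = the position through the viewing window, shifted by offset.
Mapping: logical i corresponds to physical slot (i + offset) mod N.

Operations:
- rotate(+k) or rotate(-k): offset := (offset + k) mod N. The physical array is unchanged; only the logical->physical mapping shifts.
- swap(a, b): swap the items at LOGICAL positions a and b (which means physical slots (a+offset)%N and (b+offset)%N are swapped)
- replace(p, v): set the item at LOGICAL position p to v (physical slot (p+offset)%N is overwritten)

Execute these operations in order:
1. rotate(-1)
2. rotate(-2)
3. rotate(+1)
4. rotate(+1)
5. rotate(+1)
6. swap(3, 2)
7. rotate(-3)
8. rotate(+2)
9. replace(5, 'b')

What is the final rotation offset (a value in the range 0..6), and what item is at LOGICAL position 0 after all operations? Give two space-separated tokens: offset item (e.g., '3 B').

Answer: 6 G

Derivation:
After op 1 (rotate(-1)): offset=6, physical=[A,B,C,D,E,F,G], logical=[G,A,B,C,D,E,F]
After op 2 (rotate(-2)): offset=4, physical=[A,B,C,D,E,F,G], logical=[E,F,G,A,B,C,D]
After op 3 (rotate(+1)): offset=5, physical=[A,B,C,D,E,F,G], logical=[F,G,A,B,C,D,E]
After op 4 (rotate(+1)): offset=6, physical=[A,B,C,D,E,F,G], logical=[G,A,B,C,D,E,F]
After op 5 (rotate(+1)): offset=0, physical=[A,B,C,D,E,F,G], logical=[A,B,C,D,E,F,G]
After op 6 (swap(3, 2)): offset=0, physical=[A,B,D,C,E,F,G], logical=[A,B,D,C,E,F,G]
After op 7 (rotate(-3)): offset=4, physical=[A,B,D,C,E,F,G], logical=[E,F,G,A,B,D,C]
After op 8 (rotate(+2)): offset=6, physical=[A,B,D,C,E,F,G], logical=[G,A,B,D,C,E,F]
After op 9 (replace(5, 'b')): offset=6, physical=[A,B,D,C,b,F,G], logical=[G,A,B,D,C,b,F]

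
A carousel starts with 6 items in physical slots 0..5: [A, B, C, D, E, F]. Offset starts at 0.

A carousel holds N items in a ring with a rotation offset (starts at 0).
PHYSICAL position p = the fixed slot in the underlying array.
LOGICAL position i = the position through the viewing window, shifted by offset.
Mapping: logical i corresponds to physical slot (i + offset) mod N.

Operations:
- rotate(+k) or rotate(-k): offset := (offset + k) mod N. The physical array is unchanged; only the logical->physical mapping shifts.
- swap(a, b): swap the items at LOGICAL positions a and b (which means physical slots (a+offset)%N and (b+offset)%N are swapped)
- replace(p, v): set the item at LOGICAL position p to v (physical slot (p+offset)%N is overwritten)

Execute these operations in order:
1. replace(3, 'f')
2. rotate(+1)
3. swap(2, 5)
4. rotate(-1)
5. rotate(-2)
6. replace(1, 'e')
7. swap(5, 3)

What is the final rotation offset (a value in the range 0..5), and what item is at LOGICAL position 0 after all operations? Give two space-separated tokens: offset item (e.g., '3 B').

Answer: 4 E

Derivation:
After op 1 (replace(3, 'f')): offset=0, physical=[A,B,C,f,E,F], logical=[A,B,C,f,E,F]
After op 2 (rotate(+1)): offset=1, physical=[A,B,C,f,E,F], logical=[B,C,f,E,F,A]
After op 3 (swap(2, 5)): offset=1, physical=[f,B,C,A,E,F], logical=[B,C,A,E,F,f]
After op 4 (rotate(-1)): offset=0, physical=[f,B,C,A,E,F], logical=[f,B,C,A,E,F]
After op 5 (rotate(-2)): offset=4, physical=[f,B,C,A,E,F], logical=[E,F,f,B,C,A]
After op 6 (replace(1, 'e')): offset=4, physical=[f,B,C,A,E,e], logical=[E,e,f,B,C,A]
After op 7 (swap(5, 3)): offset=4, physical=[f,A,C,B,E,e], logical=[E,e,f,A,C,B]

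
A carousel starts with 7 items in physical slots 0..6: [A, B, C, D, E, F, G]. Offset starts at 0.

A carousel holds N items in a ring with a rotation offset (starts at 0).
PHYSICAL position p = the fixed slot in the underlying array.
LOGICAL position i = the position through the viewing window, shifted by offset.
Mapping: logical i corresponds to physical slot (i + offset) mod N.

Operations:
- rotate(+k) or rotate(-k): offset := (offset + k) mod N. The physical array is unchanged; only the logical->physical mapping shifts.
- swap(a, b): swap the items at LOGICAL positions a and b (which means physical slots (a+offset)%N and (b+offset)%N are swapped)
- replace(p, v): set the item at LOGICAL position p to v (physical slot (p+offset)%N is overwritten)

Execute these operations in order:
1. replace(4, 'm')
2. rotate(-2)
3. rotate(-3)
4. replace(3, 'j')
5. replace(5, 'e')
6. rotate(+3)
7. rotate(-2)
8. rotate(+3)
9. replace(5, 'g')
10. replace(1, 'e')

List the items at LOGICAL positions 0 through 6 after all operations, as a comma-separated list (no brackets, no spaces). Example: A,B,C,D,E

After op 1 (replace(4, 'm')): offset=0, physical=[A,B,C,D,m,F,G], logical=[A,B,C,D,m,F,G]
After op 2 (rotate(-2)): offset=5, physical=[A,B,C,D,m,F,G], logical=[F,G,A,B,C,D,m]
After op 3 (rotate(-3)): offset=2, physical=[A,B,C,D,m,F,G], logical=[C,D,m,F,G,A,B]
After op 4 (replace(3, 'j')): offset=2, physical=[A,B,C,D,m,j,G], logical=[C,D,m,j,G,A,B]
After op 5 (replace(5, 'e')): offset=2, physical=[e,B,C,D,m,j,G], logical=[C,D,m,j,G,e,B]
After op 6 (rotate(+3)): offset=5, physical=[e,B,C,D,m,j,G], logical=[j,G,e,B,C,D,m]
After op 7 (rotate(-2)): offset=3, physical=[e,B,C,D,m,j,G], logical=[D,m,j,G,e,B,C]
After op 8 (rotate(+3)): offset=6, physical=[e,B,C,D,m,j,G], logical=[G,e,B,C,D,m,j]
After op 9 (replace(5, 'g')): offset=6, physical=[e,B,C,D,g,j,G], logical=[G,e,B,C,D,g,j]
After op 10 (replace(1, 'e')): offset=6, physical=[e,B,C,D,g,j,G], logical=[G,e,B,C,D,g,j]

Answer: G,e,B,C,D,g,j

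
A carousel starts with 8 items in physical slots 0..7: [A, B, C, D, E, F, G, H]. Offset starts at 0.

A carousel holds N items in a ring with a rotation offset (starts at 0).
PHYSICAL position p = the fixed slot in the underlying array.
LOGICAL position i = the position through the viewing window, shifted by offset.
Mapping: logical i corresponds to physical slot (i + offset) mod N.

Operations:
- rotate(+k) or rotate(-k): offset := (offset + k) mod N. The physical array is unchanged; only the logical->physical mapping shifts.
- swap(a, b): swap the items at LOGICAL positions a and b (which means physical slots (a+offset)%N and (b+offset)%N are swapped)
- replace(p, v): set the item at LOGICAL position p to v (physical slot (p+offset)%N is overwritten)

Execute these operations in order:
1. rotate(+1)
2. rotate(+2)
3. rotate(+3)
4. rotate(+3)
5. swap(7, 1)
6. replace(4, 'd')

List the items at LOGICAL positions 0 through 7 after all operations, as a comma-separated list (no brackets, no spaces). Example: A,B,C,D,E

Answer: B,A,D,E,d,G,H,C

Derivation:
After op 1 (rotate(+1)): offset=1, physical=[A,B,C,D,E,F,G,H], logical=[B,C,D,E,F,G,H,A]
After op 2 (rotate(+2)): offset=3, physical=[A,B,C,D,E,F,G,H], logical=[D,E,F,G,H,A,B,C]
After op 3 (rotate(+3)): offset=6, physical=[A,B,C,D,E,F,G,H], logical=[G,H,A,B,C,D,E,F]
After op 4 (rotate(+3)): offset=1, physical=[A,B,C,D,E,F,G,H], logical=[B,C,D,E,F,G,H,A]
After op 5 (swap(7, 1)): offset=1, physical=[C,B,A,D,E,F,G,H], logical=[B,A,D,E,F,G,H,C]
After op 6 (replace(4, 'd')): offset=1, physical=[C,B,A,D,E,d,G,H], logical=[B,A,D,E,d,G,H,C]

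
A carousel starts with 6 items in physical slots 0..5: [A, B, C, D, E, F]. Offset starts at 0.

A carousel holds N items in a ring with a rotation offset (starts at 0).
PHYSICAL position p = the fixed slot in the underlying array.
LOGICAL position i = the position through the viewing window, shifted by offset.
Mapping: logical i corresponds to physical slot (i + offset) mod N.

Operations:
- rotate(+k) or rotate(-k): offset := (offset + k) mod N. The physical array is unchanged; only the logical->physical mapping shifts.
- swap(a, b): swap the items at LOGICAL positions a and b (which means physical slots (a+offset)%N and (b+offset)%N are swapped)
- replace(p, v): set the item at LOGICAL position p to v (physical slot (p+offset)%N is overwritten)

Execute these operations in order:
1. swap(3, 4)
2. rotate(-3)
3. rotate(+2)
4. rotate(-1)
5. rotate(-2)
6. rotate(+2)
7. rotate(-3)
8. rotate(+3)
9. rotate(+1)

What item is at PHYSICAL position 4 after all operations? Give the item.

Answer: D

Derivation:
After op 1 (swap(3, 4)): offset=0, physical=[A,B,C,E,D,F], logical=[A,B,C,E,D,F]
After op 2 (rotate(-3)): offset=3, physical=[A,B,C,E,D,F], logical=[E,D,F,A,B,C]
After op 3 (rotate(+2)): offset=5, physical=[A,B,C,E,D,F], logical=[F,A,B,C,E,D]
After op 4 (rotate(-1)): offset=4, physical=[A,B,C,E,D,F], logical=[D,F,A,B,C,E]
After op 5 (rotate(-2)): offset=2, physical=[A,B,C,E,D,F], logical=[C,E,D,F,A,B]
After op 6 (rotate(+2)): offset=4, physical=[A,B,C,E,D,F], logical=[D,F,A,B,C,E]
After op 7 (rotate(-3)): offset=1, physical=[A,B,C,E,D,F], logical=[B,C,E,D,F,A]
After op 8 (rotate(+3)): offset=4, physical=[A,B,C,E,D,F], logical=[D,F,A,B,C,E]
After op 9 (rotate(+1)): offset=5, physical=[A,B,C,E,D,F], logical=[F,A,B,C,E,D]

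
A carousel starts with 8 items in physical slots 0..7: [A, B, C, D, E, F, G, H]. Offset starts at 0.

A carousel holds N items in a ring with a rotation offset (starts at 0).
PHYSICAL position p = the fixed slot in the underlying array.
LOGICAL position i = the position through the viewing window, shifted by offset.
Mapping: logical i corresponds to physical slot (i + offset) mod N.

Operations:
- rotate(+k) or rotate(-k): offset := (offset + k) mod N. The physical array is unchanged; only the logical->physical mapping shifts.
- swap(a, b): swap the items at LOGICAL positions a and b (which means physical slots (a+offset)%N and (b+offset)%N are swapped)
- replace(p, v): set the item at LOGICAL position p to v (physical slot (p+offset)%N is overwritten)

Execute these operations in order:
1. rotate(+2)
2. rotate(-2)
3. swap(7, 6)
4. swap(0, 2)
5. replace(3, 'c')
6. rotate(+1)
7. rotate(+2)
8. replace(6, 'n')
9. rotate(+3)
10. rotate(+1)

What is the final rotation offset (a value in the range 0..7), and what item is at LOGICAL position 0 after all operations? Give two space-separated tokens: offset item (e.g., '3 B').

Answer: 7 G

Derivation:
After op 1 (rotate(+2)): offset=2, physical=[A,B,C,D,E,F,G,H], logical=[C,D,E,F,G,H,A,B]
After op 2 (rotate(-2)): offset=0, physical=[A,B,C,D,E,F,G,H], logical=[A,B,C,D,E,F,G,H]
After op 3 (swap(7, 6)): offset=0, physical=[A,B,C,D,E,F,H,G], logical=[A,B,C,D,E,F,H,G]
After op 4 (swap(0, 2)): offset=0, physical=[C,B,A,D,E,F,H,G], logical=[C,B,A,D,E,F,H,G]
After op 5 (replace(3, 'c')): offset=0, physical=[C,B,A,c,E,F,H,G], logical=[C,B,A,c,E,F,H,G]
After op 6 (rotate(+1)): offset=1, physical=[C,B,A,c,E,F,H,G], logical=[B,A,c,E,F,H,G,C]
After op 7 (rotate(+2)): offset=3, physical=[C,B,A,c,E,F,H,G], logical=[c,E,F,H,G,C,B,A]
After op 8 (replace(6, 'n')): offset=3, physical=[C,n,A,c,E,F,H,G], logical=[c,E,F,H,G,C,n,A]
After op 9 (rotate(+3)): offset=6, physical=[C,n,A,c,E,F,H,G], logical=[H,G,C,n,A,c,E,F]
After op 10 (rotate(+1)): offset=7, physical=[C,n,A,c,E,F,H,G], logical=[G,C,n,A,c,E,F,H]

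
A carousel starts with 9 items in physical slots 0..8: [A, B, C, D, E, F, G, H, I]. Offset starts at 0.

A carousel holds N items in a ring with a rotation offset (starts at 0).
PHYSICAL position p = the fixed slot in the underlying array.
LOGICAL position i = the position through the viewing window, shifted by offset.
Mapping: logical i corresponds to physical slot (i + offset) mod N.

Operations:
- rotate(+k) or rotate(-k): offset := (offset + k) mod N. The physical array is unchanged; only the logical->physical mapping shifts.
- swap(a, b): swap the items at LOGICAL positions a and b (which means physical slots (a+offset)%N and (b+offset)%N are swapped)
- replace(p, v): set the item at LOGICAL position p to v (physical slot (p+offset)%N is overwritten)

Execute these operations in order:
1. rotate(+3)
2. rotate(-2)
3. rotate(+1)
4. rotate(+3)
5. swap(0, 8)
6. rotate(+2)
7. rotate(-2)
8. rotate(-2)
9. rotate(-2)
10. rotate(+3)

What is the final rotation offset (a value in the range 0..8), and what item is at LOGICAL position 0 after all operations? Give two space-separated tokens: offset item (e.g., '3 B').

After op 1 (rotate(+3)): offset=3, physical=[A,B,C,D,E,F,G,H,I], logical=[D,E,F,G,H,I,A,B,C]
After op 2 (rotate(-2)): offset=1, physical=[A,B,C,D,E,F,G,H,I], logical=[B,C,D,E,F,G,H,I,A]
After op 3 (rotate(+1)): offset=2, physical=[A,B,C,D,E,F,G,H,I], logical=[C,D,E,F,G,H,I,A,B]
After op 4 (rotate(+3)): offset=5, physical=[A,B,C,D,E,F,G,H,I], logical=[F,G,H,I,A,B,C,D,E]
After op 5 (swap(0, 8)): offset=5, physical=[A,B,C,D,F,E,G,H,I], logical=[E,G,H,I,A,B,C,D,F]
After op 6 (rotate(+2)): offset=7, physical=[A,B,C,D,F,E,G,H,I], logical=[H,I,A,B,C,D,F,E,G]
After op 7 (rotate(-2)): offset=5, physical=[A,B,C,D,F,E,G,H,I], logical=[E,G,H,I,A,B,C,D,F]
After op 8 (rotate(-2)): offset=3, physical=[A,B,C,D,F,E,G,H,I], logical=[D,F,E,G,H,I,A,B,C]
After op 9 (rotate(-2)): offset=1, physical=[A,B,C,D,F,E,G,H,I], logical=[B,C,D,F,E,G,H,I,A]
After op 10 (rotate(+3)): offset=4, physical=[A,B,C,D,F,E,G,H,I], logical=[F,E,G,H,I,A,B,C,D]

Answer: 4 F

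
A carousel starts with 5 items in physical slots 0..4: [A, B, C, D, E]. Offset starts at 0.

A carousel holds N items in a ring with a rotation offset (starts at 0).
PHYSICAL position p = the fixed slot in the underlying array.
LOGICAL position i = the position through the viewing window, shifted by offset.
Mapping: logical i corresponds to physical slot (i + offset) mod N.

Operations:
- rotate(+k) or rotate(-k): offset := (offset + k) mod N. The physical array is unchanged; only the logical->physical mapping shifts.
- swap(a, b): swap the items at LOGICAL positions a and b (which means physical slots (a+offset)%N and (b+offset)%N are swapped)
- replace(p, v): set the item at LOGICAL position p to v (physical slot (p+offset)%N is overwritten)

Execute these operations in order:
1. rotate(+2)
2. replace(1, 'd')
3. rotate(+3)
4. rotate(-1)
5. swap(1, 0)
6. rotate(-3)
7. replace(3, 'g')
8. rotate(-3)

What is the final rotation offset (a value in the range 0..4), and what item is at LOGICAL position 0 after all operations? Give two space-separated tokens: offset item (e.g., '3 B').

After op 1 (rotate(+2)): offset=2, physical=[A,B,C,D,E], logical=[C,D,E,A,B]
After op 2 (replace(1, 'd')): offset=2, physical=[A,B,C,d,E], logical=[C,d,E,A,B]
After op 3 (rotate(+3)): offset=0, physical=[A,B,C,d,E], logical=[A,B,C,d,E]
After op 4 (rotate(-1)): offset=4, physical=[A,B,C,d,E], logical=[E,A,B,C,d]
After op 5 (swap(1, 0)): offset=4, physical=[E,B,C,d,A], logical=[A,E,B,C,d]
After op 6 (rotate(-3)): offset=1, physical=[E,B,C,d,A], logical=[B,C,d,A,E]
After op 7 (replace(3, 'g')): offset=1, physical=[E,B,C,d,g], logical=[B,C,d,g,E]
After op 8 (rotate(-3)): offset=3, physical=[E,B,C,d,g], logical=[d,g,E,B,C]

Answer: 3 d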